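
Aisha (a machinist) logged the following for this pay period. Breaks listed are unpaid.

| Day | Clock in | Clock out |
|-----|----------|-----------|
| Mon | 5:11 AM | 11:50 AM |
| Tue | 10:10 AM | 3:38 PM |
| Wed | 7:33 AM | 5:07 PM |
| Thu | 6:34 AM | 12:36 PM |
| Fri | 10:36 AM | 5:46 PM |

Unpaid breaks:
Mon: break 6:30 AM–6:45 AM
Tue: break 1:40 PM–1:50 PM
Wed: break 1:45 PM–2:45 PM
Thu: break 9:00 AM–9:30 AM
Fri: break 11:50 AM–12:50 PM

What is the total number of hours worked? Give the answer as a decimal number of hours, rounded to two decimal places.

Mon: 5:11 AM–11:50 AM = 6 h 39 min; less 15 min break → 6 h 24 min
Tue: 10:10 AM–3:38 PM = 5 h 28 min; less 10 min break → 5 h 18 min
Wed: 7:33 AM–5:07 PM = 9 h 34 min; less 60 min break → 8 h 34 min
Thu: 6:34 AM–12:36 PM = 6 h 2 min; less 30 min break → 5 h 32 min
Fri: 10:36 AM–5:46 PM = 7 h 10 min; less 60 min break → 6 h 10 min
Total: 6 h 24 min + 5 h 18 min + 8 h 34 min + 5 h 32 min + 6 h 10 min = 31 h 58 min.

31.97 hours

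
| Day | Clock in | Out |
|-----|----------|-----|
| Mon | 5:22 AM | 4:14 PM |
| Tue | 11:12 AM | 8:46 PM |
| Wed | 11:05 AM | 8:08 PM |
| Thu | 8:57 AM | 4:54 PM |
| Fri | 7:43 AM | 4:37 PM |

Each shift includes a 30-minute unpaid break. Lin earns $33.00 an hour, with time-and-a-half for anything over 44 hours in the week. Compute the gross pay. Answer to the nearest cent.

$1446.50

Mon: 5:22 AM–4:14 PM = 10 h 52 min; less 30 min break → 10 h 22 min
Tue: 11:12 AM–8:46 PM = 9 h 34 min; less 30 min break → 9 h 4 min
Wed: 11:05 AM–8:08 PM = 9 h 3 min; less 30 min break → 8 h 33 min
Thu: 8:57 AM–4:54 PM = 7 h 57 min; less 30 min break → 7 h 27 min
Fri: 7:43 AM–4:37 PM = 8 h 54 min; less 30 min break → 8 h 24 min
Total worked: 43 h 50 min = 2630 min.
Regular 43 h 50 min = 2630 min at $33.00/h; overtime 0 h 0 min = 0 min at $49.50/h.
Pay = (2630 × $33.00 + 0 × $49.50) ÷ 60 = $1446.50.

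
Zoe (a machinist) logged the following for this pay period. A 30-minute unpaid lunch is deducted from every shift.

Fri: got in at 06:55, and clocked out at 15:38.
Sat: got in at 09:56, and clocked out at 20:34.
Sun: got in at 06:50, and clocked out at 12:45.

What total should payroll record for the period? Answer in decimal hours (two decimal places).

23.77 hours

Fri: 06:55–15:38 = 8 h 43 min; less 30 min break → 8 h 13 min
Sat: 09:56–20:34 = 10 h 38 min; less 30 min break → 10 h 8 min
Sun: 06:50–12:45 = 5 h 55 min; less 30 min break → 5 h 25 min
Total: 8 h 13 min + 10 h 8 min + 5 h 25 min = 23 h 46 min.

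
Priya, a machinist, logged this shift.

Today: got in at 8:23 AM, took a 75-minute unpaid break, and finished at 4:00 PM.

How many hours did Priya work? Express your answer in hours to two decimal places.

6.37 hours

Today: 8:23 AM–4:00 PM = 7 h 37 min; less 75 min break → 6 h 22 min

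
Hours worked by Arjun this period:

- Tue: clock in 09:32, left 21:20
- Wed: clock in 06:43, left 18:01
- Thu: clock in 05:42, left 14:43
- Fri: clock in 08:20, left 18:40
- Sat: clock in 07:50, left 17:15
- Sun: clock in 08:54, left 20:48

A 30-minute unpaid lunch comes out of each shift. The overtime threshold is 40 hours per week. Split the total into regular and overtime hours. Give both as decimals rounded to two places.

Tue: 09:32–21:20 = 11 h 48 min; less 30 min break → 11 h 18 min
Wed: 06:43–18:01 = 11 h 18 min; less 30 min break → 10 h 48 min
Thu: 05:42–14:43 = 9 h 1 min; less 30 min break → 8 h 31 min
Fri: 08:20–18:40 = 10 h 20 min; less 30 min break → 9 h 50 min
Sat: 07:50–17:15 = 9 h 25 min; less 30 min break → 8 h 55 min
Sun: 08:54–20:48 = 11 h 54 min; less 30 min break → 11 h 24 min
Total worked: 60 h 46 min = 60.77 h.
Threshold 40 h → overtime 20 h 46 min, regular 40 h 0 min.

Regular 40.00 hours, overtime 20.77 hours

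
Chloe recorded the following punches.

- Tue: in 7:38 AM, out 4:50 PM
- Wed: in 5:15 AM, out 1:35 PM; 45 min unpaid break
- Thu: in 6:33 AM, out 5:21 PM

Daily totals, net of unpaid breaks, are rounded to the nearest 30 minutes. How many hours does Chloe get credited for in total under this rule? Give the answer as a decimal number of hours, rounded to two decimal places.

Tue: 7:38 AM–4:50 PM = 9 h 12 min → rounds to 9 h 0 min
Wed: 5:15 AM–1:35 PM = 8 h 20 min − 45 min = 7 h 35 min → rounds to 7 h 30 min
Thu: 6:33 AM–5:21 PM = 10 h 48 min → rounds to 11 h 0 min
Total credited: 27 h 30 min.

27.50 hours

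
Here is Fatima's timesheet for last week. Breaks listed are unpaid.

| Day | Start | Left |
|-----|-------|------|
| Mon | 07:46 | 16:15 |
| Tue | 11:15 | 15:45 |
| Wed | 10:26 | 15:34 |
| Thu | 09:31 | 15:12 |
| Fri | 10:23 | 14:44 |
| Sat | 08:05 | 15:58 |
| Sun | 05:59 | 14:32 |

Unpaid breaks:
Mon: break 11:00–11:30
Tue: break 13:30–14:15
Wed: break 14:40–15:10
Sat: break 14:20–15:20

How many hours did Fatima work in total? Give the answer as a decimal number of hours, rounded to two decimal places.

41.83 hours

Mon: 07:46–16:15 = 8 h 29 min; less 30 min break → 7 h 59 min
Tue: 11:15–15:45 = 4 h 30 min; less 45 min break → 3 h 45 min
Wed: 10:26–15:34 = 5 h 8 min; less 30 min break → 4 h 38 min
Thu: 09:31–15:12 = 5 h 41 min
Fri: 10:23–14:44 = 4 h 21 min
Sat: 08:05–15:58 = 7 h 53 min; less 60 min break → 6 h 53 min
Sun: 05:59–14:32 = 8 h 33 min
Total: 7 h 59 min + 3 h 45 min + 4 h 38 min + 5 h 41 min + 4 h 21 min + 6 h 53 min + 8 h 33 min = 41 h 50 min.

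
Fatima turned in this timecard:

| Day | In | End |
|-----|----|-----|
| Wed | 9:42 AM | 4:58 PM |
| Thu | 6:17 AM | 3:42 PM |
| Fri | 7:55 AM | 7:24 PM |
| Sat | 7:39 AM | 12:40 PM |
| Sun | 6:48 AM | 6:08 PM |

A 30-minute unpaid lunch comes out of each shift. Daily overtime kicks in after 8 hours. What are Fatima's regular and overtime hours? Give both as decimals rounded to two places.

Wed: 9:42 AM–4:58 PM = 7 h 16 min; less 30 min break → 6 h 46 min
Thu: 6:17 AM–3:42 PM = 9 h 25 min; less 30 min break → 8 h 55 min
Fri: 7:55 AM–7:24 PM = 11 h 29 min; less 30 min break → 10 h 59 min
Sat: 7:39 AM–12:40 PM = 5 h 1 min; less 30 min break → 4 h 31 min
Sun: 6:48 AM–6:08 PM = 11 h 20 min; less 30 min break → 10 h 50 min
Wed reg 6 h 46 min / OT 0 h 0 min; Thu reg 8 h 0 min / OT 0 h 55 min; Fri reg 8 h 0 min / OT 2 h 59 min; Sat reg 4 h 31 min / OT 0 h 0 min; Sun reg 8 h 0 min / OT 2 h 50 min.
Totals: regular 35 h 17 min, overtime 6 h 44 min.

Regular 35.28 hours, overtime 6.73 hours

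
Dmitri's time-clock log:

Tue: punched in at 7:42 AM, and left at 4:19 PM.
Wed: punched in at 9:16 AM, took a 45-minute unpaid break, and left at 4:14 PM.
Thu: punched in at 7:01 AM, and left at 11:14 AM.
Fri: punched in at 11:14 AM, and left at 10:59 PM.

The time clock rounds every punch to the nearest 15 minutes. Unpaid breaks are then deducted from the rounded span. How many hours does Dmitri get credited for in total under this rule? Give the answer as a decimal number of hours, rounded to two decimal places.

30.75 hours

Tue: in 7:42 AM→7:45 AM, out 4:19 PM→4:15 PM; 8 h 30 min
Wed: in 9:16 AM→9:15 AM, out 4:14 PM→4:15 PM; 7 h 0 min − 45 min = 6 h 15 min
Thu: in 7:01 AM→7:00 AM, out 11:14 AM→11:15 AM; 4 h 15 min
Fri: in 11:14 AM→11:15 AM, out 10:59 PM→11:00 PM; 11 h 45 min
Total credited: 30 h 45 min.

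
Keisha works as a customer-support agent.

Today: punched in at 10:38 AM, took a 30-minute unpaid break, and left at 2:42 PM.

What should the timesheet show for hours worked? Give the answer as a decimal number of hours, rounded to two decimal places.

Today: 10:38 AM–2:42 PM = 4 h 4 min; less 30 min break → 3 h 34 min

3.57 hours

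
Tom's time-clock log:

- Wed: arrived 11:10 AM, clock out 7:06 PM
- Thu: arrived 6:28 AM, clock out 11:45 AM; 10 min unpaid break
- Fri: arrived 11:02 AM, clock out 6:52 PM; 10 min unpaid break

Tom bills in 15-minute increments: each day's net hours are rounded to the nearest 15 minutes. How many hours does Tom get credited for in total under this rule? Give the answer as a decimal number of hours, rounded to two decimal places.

Wed: 11:10 AM–7:06 PM = 7 h 56 min → rounds to 8 h 0 min
Thu: 6:28 AM–11:45 AM = 5 h 17 min − 10 min = 5 h 7 min → rounds to 5 h 0 min
Fri: 11:02 AM–6:52 PM = 7 h 50 min − 10 min = 7 h 40 min → rounds to 7 h 45 min
Total credited: 20 h 45 min.

20.75 hours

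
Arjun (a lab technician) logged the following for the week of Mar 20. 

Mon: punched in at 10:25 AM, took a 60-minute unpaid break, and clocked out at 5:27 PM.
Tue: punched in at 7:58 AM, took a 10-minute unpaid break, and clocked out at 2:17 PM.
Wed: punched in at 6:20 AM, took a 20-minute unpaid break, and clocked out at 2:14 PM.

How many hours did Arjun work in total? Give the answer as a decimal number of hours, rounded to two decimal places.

Mon: 10:25 AM–5:27 PM = 7 h 2 min; less 60 min break → 6 h 2 min
Tue: 7:58 AM–2:17 PM = 6 h 19 min; less 10 min break → 6 h 9 min
Wed: 6:20 AM–2:14 PM = 7 h 54 min; less 20 min break → 7 h 34 min
Total: 6 h 2 min + 6 h 9 min + 7 h 34 min = 19 h 45 min.

19.75 hours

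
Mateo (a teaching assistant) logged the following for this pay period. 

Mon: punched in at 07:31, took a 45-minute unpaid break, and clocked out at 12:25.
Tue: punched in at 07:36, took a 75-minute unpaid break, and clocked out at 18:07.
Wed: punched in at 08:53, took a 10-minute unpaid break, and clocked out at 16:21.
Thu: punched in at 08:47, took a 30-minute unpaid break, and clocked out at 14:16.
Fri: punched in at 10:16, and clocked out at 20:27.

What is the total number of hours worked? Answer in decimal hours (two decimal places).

Mon: 07:31–12:25 = 4 h 54 min; less 45 min break → 4 h 9 min
Tue: 07:36–18:07 = 10 h 31 min; less 75 min break → 9 h 16 min
Wed: 08:53–16:21 = 7 h 28 min; less 10 min break → 7 h 18 min
Thu: 08:47–14:16 = 5 h 29 min; less 30 min break → 4 h 59 min
Fri: 10:16–20:27 = 10 h 11 min
Total: 4 h 9 min + 9 h 16 min + 7 h 18 min + 4 h 59 min + 10 h 11 min = 35 h 53 min.

35.88 hours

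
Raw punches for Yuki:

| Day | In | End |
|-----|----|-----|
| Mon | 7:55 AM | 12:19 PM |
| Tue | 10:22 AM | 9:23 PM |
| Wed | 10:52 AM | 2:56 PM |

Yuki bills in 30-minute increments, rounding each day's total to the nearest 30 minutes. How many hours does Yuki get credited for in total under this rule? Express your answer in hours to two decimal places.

19.50 hours

Mon: 7:55 AM–12:19 PM = 4 h 24 min → rounds to 4 h 30 min
Tue: 10:22 AM–9:23 PM = 11 h 1 min → rounds to 11 h 0 min
Wed: 10:52 AM–2:56 PM = 4 h 4 min → rounds to 4 h 0 min
Total credited: 19 h 30 min.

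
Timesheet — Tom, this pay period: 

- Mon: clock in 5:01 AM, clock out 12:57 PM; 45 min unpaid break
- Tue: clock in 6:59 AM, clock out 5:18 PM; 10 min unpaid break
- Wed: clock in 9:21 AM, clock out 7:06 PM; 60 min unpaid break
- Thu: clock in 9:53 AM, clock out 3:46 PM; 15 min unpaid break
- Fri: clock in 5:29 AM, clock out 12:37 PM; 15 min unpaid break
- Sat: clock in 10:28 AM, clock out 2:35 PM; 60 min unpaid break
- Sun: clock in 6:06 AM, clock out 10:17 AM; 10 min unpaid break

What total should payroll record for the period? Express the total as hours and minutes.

Mon: 5:01 AM–12:57 PM = 7 h 56 min; less 45 min break → 7 h 11 min
Tue: 6:59 AM–5:18 PM = 10 h 19 min; less 10 min break → 10 h 9 min
Wed: 9:21 AM–7:06 PM = 9 h 45 min; less 60 min break → 8 h 45 min
Thu: 9:53 AM–3:46 PM = 5 h 53 min; less 15 min break → 5 h 38 min
Fri: 5:29 AM–12:37 PM = 7 h 8 min; less 15 min break → 6 h 53 min
Sat: 10:28 AM–2:35 PM = 4 h 7 min; less 60 min break → 3 h 7 min
Sun: 6:06 AM–10:17 AM = 4 h 11 min; less 10 min break → 4 h 1 min
Total: 7 h 11 min + 10 h 9 min + 8 h 45 min + 5 h 38 min + 6 h 53 min + 3 h 7 min + 4 h 1 min = 45 h 44 min.

45 h 44 min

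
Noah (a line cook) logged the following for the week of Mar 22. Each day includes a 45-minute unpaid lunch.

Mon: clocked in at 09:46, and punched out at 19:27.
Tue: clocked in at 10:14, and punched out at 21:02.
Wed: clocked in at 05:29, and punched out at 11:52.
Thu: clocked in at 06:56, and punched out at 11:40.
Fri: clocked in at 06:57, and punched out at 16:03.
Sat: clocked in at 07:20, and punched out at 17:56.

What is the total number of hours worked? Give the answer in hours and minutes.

46 h 48 min

Mon: 09:46–19:27 = 9 h 41 min; less 45 min break → 8 h 56 min
Tue: 10:14–21:02 = 10 h 48 min; less 45 min break → 10 h 3 min
Wed: 05:29–11:52 = 6 h 23 min; less 45 min break → 5 h 38 min
Thu: 06:56–11:40 = 4 h 44 min; less 45 min break → 3 h 59 min
Fri: 06:57–16:03 = 9 h 6 min; less 45 min break → 8 h 21 min
Sat: 07:20–17:56 = 10 h 36 min; less 45 min break → 9 h 51 min
Total: 8 h 56 min + 10 h 3 min + 5 h 38 min + 3 h 59 min + 8 h 21 min + 9 h 51 min = 46 h 48 min.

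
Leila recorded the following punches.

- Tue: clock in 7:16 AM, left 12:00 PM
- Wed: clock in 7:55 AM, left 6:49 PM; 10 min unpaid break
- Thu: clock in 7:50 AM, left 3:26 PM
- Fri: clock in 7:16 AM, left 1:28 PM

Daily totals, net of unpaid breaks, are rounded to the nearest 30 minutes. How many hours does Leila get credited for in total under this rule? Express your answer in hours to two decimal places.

Tue: 7:16 AM–12:00 PM = 4 h 44 min → rounds to 4 h 30 min
Wed: 7:55 AM–6:49 PM = 10 h 54 min − 10 min = 10 h 44 min → rounds to 10 h 30 min
Thu: 7:50 AM–3:26 PM = 7 h 36 min → rounds to 7 h 30 min
Fri: 7:16 AM–1:28 PM = 6 h 12 min → rounds to 6 h 0 min
Total credited: 28 h 30 min.

28.50 hours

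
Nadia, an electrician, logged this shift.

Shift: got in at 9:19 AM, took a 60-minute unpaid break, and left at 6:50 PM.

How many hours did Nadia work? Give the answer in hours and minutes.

Shift: 9:19 AM–6:50 PM = 9 h 31 min; less 60 min break → 8 h 31 min

8 h 31 min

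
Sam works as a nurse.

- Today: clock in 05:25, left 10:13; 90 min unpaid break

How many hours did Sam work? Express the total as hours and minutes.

Today: 05:25–10:13 = 4 h 48 min; less 90 min break → 3 h 18 min

3 h 18 min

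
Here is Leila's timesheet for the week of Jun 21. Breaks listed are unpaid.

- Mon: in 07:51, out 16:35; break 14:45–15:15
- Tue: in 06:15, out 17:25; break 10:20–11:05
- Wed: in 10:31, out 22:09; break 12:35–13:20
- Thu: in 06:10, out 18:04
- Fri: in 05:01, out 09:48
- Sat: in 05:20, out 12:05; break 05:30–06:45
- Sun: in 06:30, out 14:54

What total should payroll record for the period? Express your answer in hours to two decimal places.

Mon: 07:51–16:35 = 8 h 44 min; less 30 min break → 8 h 14 min
Tue: 06:15–17:25 = 11 h 10 min; less 45 min break → 10 h 25 min
Wed: 10:31–22:09 = 11 h 38 min; less 45 min break → 10 h 53 min
Thu: 06:10–18:04 = 11 h 54 min
Fri: 05:01–09:48 = 4 h 47 min
Sat: 05:20–12:05 = 6 h 45 min; less 75 min break → 5 h 30 min
Sun: 06:30–14:54 = 8 h 24 min
Total: 8 h 14 min + 10 h 25 min + 10 h 53 min + 11 h 54 min + 4 h 47 min + 5 h 30 min + 8 h 24 min = 60 h 7 min.

60.12 hours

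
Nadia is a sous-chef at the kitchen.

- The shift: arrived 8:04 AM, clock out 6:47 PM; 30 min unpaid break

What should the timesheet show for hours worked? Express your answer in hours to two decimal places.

10.22 hours

The shift: 8:04 AM–6:47 PM = 10 h 43 min; less 30 min break → 10 h 13 min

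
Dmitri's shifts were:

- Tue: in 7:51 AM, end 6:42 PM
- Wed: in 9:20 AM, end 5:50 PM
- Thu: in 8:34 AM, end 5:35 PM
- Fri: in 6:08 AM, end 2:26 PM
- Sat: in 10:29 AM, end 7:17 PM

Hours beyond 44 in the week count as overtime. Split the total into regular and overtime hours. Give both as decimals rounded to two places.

Regular 44.00 hours, overtime 1.47 hours

Tue: 7:51 AM–6:42 PM = 10 h 51 min
Wed: 9:20 AM–5:50 PM = 8 h 30 min
Thu: 8:34 AM–5:35 PM = 9 h 1 min
Fri: 6:08 AM–2:26 PM = 8 h 18 min
Sat: 10:29 AM–7:17 PM = 8 h 48 min
Total worked: 45 h 28 min = 45.47 h.
Threshold 44 h → overtime 1 h 28 min, regular 44 h 0 min.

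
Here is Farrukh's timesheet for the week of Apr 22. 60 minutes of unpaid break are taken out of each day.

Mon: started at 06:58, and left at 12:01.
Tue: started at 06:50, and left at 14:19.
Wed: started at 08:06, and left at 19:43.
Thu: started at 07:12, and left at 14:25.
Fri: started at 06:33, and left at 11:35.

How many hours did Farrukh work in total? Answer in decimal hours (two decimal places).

Mon: 06:58–12:01 = 5 h 3 min; less 60 min break → 4 h 3 min
Tue: 06:50–14:19 = 7 h 29 min; less 60 min break → 6 h 29 min
Wed: 08:06–19:43 = 11 h 37 min; less 60 min break → 10 h 37 min
Thu: 07:12–14:25 = 7 h 13 min; less 60 min break → 6 h 13 min
Fri: 06:33–11:35 = 5 h 2 min; less 60 min break → 4 h 2 min
Total: 4 h 3 min + 6 h 29 min + 10 h 37 min + 6 h 13 min + 4 h 2 min = 31 h 24 min.

31.40 hours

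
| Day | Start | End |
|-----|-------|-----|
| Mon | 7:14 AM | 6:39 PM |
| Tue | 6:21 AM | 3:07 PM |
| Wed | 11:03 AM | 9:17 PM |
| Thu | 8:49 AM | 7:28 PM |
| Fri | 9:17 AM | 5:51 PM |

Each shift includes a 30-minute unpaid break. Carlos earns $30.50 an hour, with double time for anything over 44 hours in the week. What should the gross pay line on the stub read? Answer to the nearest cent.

Mon: 7:14 AM–6:39 PM = 11 h 25 min; less 30 min break → 10 h 55 min
Tue: 6:21 AM–3:07 PM = 8 h 46 min; less 30 min break → 8 h 16 min
Wed: 11:03 AM–9:17 PM = 10 h 14 min; less 30 min break → 9 h 44 min
Thu: 8:49 AM–7:28 PM = 10 h 39 min; less 30 min break → 10 h 9 min
Fri: 9:17 AM–5:51 PM = 8 h 34 min; less 30 min break → 8 h 4 min
Total worked: 47 h 8 min = 2828 min.
Regular 44 h 0 min = 2640 min at $30.50/h; overtime 3 h 8 min = 188 min at $61.00/h.
Pay = (2640 × $30.50 + 188 × $61.00) ÷ 60 = $1533.13.

$1533.13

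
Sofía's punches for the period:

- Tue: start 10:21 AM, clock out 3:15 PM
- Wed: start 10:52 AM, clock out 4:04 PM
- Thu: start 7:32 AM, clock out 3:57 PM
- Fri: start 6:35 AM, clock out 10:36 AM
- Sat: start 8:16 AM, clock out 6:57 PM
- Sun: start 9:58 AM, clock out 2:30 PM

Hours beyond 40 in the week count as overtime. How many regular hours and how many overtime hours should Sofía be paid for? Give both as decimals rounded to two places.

Regular 37.75 hours, overtime 0.00 hours

Tue: 10:21 AM–3:15 PM = 4 h 54 min
Wed: 10:52 AM–4:04 PM = 5 h 12 min
Thu: 7:32 AM–3:57 PM = 8 h 25 min
Fri: 6:35 AM–10:36 AM = 4 h 1 min
Sat: 8:16 AM–6:57 PM = 10 h 41 min
Sun: 9:58 AM–2:30 PM = 4 h 32 min
Total worked: 37 h 45 min = 37.75 h.
Threshold 40 h → overtime 0 h 0 min, regular 37 h 45 min.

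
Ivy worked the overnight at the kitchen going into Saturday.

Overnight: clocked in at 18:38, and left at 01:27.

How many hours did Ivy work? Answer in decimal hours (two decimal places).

6.82 hours

Overnight: 18:38 → midnight = 5 h 22 min; midnight → 01:27 = 1 h 27 min; span 6 h 49 min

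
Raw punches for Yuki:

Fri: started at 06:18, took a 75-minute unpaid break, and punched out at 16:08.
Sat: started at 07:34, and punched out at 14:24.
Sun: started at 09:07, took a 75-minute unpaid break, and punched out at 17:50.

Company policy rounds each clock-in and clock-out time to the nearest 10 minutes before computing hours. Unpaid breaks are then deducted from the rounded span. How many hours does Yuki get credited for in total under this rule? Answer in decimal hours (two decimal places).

Fri: in 06:18→06:20, out 16:08→16:10; 9 h 50 min − 75 min = 8 h 35 min
Sat: in 07:34→07:30, out 14:24→14:20; 6 h 50 min
Sun: in 09:07→09:10, out 17:50→17:50; 8 h 40 min − 75 min = 7 h 25 min
Total credited: 22 h 50 min.

22.83 hours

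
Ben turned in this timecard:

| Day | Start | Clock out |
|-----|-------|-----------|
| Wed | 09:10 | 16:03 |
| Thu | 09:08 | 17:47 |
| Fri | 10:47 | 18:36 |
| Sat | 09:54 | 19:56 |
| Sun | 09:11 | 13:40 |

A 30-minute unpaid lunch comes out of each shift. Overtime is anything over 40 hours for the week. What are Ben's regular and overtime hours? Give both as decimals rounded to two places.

Wed: 09:10–16:03 = 6 h 53 min; less 30 min break → 6 h 23 min
Thu: 09:08–17:47 = 8 h 39 min; less 30 min break → 8 h 9 min
Fri: 10:47–18:36 = 7 h 49 min; less 30 min break → 7 h 19 min
Sat: 09:54–19:56 = 10 h 2 min; less 30 min break → 9 h 32 min
Sun: 09:11–13:40 = 4 h 29 min; less 30 min break → 3 h 59 min
Total worked: 35 h 22 min = 35.37 h.
Threshold 40 h → overtime 0 h 0 min, regular 35 h 22 min.

Regular 35.37 hours, overtime 0.00 hours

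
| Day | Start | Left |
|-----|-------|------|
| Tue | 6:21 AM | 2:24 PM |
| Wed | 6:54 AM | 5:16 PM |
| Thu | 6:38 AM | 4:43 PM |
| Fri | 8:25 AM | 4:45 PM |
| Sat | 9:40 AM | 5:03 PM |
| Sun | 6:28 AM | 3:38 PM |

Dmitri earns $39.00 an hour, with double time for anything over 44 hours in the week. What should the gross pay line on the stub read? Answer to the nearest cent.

$2447.90

Tue: 6:21 AM–2:24 PM = 8 h 3 min
Wed: 6:54 AM–5:16 PM = 10 h 22 min
Thu: 6:38 AM–4:43 PM = 10 h 5 min
Fri: 8:25 AM–4:45 PM = 8 h 20 min
Sat: 9:40 AM–5:03 PM = 7 h 23 min
Sun: 6:28 AM–3:38 PM = 9 h 10 min
Total worked: 53 h 23 min = 3203 min.
Regular 44 h 0 min = 2640 min at $39.00/h; overtime 9 h 23 min = 563 min at $78.00/h.
Pay = (2640 × $39.00 + 563 × $78.00) ÷ 60 = $2447.90.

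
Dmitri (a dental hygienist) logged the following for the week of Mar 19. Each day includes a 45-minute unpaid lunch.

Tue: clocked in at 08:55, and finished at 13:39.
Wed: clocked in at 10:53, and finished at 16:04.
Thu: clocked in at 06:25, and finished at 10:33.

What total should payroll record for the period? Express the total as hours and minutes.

11 h 48 min

Tue: 08:55–13:39 = 4 h 44 min; less 45 min break → 3 h 59 min
Wed: 10:53–16:04 = 5 h 11 min; less 45 min break → 4 h 26 min
Thu: 06:25–10:33 = 4 h 8 min; less 45 min break → 3 h 23 min
Total: 3 h 59 min + 4 h 26 min + 3 h 23 min = 11 h 48 min.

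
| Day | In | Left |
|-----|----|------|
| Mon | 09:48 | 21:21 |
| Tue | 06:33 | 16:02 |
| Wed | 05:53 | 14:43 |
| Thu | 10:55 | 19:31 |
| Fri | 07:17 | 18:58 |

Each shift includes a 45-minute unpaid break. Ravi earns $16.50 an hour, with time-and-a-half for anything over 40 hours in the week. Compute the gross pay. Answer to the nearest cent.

$818.40

Mon: 09:48–21:21 = 11 h 33 min; less 45 min break → 10 h 48 min
Tue: 06:33–16:02 = 9 h 29 min; less 45 min break → 8 h 44 min
Wed: 05:53–14:43 = 8 h 50 min; less 45 min break → 8 h 5 min
Thu: 10:55–19:31 = 8 h 36 min; less 45 min break → 7 h 51 min
Fri: 07:17–18:58 = 11 h 41 min; less 45 min break → 10 h 56 min
Total worked: 46 h 24 min = 2784 min.
Regular 40 h 0 min = 2400 min at $16.50/h; overtime 6 h 24 min = 384 min at $24.75/h.
Pay = (2400 × $16.50 + 384 × $24.75) ÷ 60 = $818.40.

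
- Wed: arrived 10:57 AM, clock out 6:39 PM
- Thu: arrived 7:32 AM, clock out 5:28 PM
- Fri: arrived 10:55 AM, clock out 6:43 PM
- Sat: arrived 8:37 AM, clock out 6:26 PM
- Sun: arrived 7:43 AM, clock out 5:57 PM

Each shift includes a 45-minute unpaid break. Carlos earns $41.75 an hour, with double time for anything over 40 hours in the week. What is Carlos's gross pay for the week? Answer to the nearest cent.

Wed: 10:57 AM–6:39 PM = 7 h 42 min; less 45 min break → 6 h 57 min
Thu: 7:32 AM–5:28 PM = 9 h 56 min; less 45 min break → 9 h 11 min
Fri: 10:55 AM–6:43 PM = 7 h 48 min; less 45 min break → 7 h 3 min
Sat: 8:37 AM–6:26 PM = 9 h 49 min; less 45 min break → 9 h 4 min
Sun: 7:43 AM–5:57 PM = 10 h 14 min; less 45 min break → 9 h 29 min
Total worked: 41 h 44 min = 2504 min.
Regular 40 h 0 min = 2400 min at $41.75/h; overtime 1 h 44 min = 104 min at $83.50/h.
Pay = (2400 × $41.75 + 104 × $83.50) ÷ 60 = $1814.73.

$1814.73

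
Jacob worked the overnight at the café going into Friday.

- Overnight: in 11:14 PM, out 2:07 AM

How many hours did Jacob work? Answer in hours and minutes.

2 h 53 min

Overnight: 11:14 PM → midnight = 0 h 46 min; midnight → 2:07 AM = 2 h 7 min; span 2 h 53 min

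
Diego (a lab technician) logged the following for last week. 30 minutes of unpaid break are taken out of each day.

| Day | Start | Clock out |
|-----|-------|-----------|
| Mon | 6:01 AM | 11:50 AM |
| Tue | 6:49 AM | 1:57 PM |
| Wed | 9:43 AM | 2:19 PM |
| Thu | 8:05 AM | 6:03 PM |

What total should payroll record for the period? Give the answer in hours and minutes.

25 h 31 min

Mon: 6:01 AM–11:50 AM = 5 h 49 min; less 30 min break → 5 h 19 min
Tue: 6:49 AM–1:57 PM = 7 h 8 min; less 30 min break → 6 h 38 min
Wed: 9:43 AM–2:19 PM = 4 h 36 min; less 30 min break → 4 h 6 min
Thu: 8:05 AM–6:03 PM = 9 h 58 min; less 30 min break → 9 h 28 min
Total: 5 h 19 min + 6 h 38 min + 4 h 6 min + 9 h 28 min = 25 h 31 min.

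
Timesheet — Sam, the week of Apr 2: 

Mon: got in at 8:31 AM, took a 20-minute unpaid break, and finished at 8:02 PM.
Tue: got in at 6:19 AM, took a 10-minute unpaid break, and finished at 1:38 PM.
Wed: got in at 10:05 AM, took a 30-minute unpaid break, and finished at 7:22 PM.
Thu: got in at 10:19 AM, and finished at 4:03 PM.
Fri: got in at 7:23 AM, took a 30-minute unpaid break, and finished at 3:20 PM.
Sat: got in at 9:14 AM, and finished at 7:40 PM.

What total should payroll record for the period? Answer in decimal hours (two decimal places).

50.73 hours

Mon: 8:31 AM–8:02 PM = 11 h 31 min; less 20 min break → 11 h 11 min
Tue: 6:19 AM–1:38 PM = 7 h 19 min; less 10 min break → 7 h 9 min
Wed: 10:05 AM–7:22 PM = 9 h 17 min; less 30 min break → 8 h 47 min
Thu: 10:19 AM–4:03 PM = 5 h 44 min
Fri: 7:23 AM–3:20 PM = 7 h 57 min; less 30 min break → 7 h 27 min
Sat: 9:14 AM–7:40 PM = 10 h 26 min
Total: 11 h 11 min + 7 h 9 min + 8 h 47 min + 5 h 44 min + 7 h 27 min + 10 h 26 min = 50 h 44 min.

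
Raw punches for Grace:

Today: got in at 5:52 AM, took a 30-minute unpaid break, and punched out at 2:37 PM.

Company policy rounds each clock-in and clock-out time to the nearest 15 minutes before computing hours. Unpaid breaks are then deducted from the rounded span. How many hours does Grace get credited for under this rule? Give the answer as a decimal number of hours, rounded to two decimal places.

Today: in 5:52 AM→5:45 AM, out 2:37 PM→2:30 PM; 8 h 45 min − 30 min = 8 h 15 min

8.25 hours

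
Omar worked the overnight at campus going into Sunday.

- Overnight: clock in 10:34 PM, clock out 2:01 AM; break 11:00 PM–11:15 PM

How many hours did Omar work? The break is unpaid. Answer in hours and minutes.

3 h 12 min

Overnight: 10:34 PM → midnight = 1 h 26 min; midnight → 2:01 AM = 2 h 1 min; span 3 h 27 min; less 15 min break → 3 h 12 min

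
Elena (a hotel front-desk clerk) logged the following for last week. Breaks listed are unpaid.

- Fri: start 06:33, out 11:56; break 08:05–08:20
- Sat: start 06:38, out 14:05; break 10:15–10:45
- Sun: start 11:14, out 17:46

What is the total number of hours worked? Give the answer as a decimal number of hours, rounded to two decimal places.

Fri: 06:33–11:56 = 5 h 23 min; less 15 min break → 5 h 8 min
Sat: 06:38–14:05 = 7 h 27 min; less 30 min break → 6 h 57 min
Sun: 11:14–17:46 = 6 h 32 min
Total: 5 h 8 min + 6 h 57 min + 6 h 32 min = 18 h 37 min.

18.62 hours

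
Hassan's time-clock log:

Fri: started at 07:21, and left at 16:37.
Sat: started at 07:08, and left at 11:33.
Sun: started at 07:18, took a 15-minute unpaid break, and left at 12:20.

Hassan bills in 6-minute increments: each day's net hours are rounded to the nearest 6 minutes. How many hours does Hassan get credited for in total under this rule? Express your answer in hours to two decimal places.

18.50 hours

Fri: 07:21–16:37 = 9 h 16 min → rounds to 9 h 18 min
Sat: 07:08–11:33 = 4 h 25 min → rounds to 4 h 24 min
Sun: 07:18–12:20 = 5 h 2 min − 15 min = 4 h 47 min → rounds to 4 h 48 min
Total credited: 18 h 30 min.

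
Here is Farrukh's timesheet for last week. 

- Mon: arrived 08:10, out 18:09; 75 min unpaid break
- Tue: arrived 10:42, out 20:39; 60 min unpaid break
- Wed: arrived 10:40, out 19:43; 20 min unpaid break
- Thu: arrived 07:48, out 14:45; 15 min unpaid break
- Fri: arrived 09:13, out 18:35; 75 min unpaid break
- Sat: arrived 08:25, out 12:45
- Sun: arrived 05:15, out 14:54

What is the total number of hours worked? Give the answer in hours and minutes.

55 h 12 min

Mon: 08:10–18:09 = 9 h 59 min; less 75 min break → 8 h 44 min
Tue: 10:42–20:39 = 9 h 57 min; less 60 min break → 8 h 57 min
Wed: 10:40–19:43 = 9 h 3 min; less 20 min break → 8 h 43 min
Thu: 07:48–14:45 = 6 h 57 min; less 15 min break → 6 h 42 min
Fri: 09:13–18:35 = 9 h 22 min; less 75 min break → 8 h 7 min
Sat: 08:25–12:45 = 4 h 20 min
Sun: 05:15–14:54 = 9 h 39 min
Total: 8 h 44 min + 8 h 57 min + 8 h 43 min + 6 h 42 min + 8 h 7 min + 4 h 20 min + 9 h 39 min = 55 h 12 min.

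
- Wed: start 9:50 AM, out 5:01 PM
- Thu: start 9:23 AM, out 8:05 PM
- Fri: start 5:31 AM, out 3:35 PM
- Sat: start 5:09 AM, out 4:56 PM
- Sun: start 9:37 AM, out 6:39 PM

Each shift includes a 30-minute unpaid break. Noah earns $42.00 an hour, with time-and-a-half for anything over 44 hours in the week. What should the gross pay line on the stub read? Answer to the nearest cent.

Wed: 9:50 AM–5:01 PM = 7 h 11 min; less 30 min break → 6 h 41 min
Thu: 9:23 AM–8:05 PM = 10 h 42 min; less 30 min break → 10 h 12 min
Fri: 5:31 AM–3:35 PM = 10 h 4 min; less 30 min break → 9 h 34 min
Sat: 5:09 AM–4:56 PM = 11 h 47 min; less 30 min break → 11 h 17 min
Sun: 9:37 AM–6:39 PM = 9 h 2 min; less 30 min break → 8 h 32 min
Total worked: 46 h 16 min = 2776 min.
Regular 44 h 0 min = 2640 min at $42.00/h; overtime 2 h 16 min = 136 min at $63.00/h.
Pay = (2640 × $42.00 + 136 × $63.00) ÷ 60 = $1990.80.

$1990.80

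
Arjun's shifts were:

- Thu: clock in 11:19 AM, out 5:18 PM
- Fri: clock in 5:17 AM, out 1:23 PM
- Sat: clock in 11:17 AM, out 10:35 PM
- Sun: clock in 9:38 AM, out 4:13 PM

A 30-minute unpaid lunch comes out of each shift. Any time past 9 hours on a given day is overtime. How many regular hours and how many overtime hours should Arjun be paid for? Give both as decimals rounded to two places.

Regular 28.17 hours, overtime 1.80 hours

Thu: 11:19 AM–5:18 PM = 5 h 59 min; less 30 min break → 5 h 29 min
Fri: 5:17 AM–1:23 PM = 8 h 6 min; less 30 min break → 7 h 36 min
Sat: 11:17 AM–10:35 PM = 11 h 18 min; less 30 min break → 10 h 48 min
Sun: 9:38 AM–4:13 PM = 6 h 35 min; less 30 min break → 6 h 5 min
Thu reg 5 h 29 min / OT 0 h 0 min; Fri reg 7 h 36 min / OT 0 h 0 min; Sat reg 9 h 0 min / OT 1 h 48 min; Sun reg 6 h 5 min / OT 0 h 0 min.
Totals: regular 28 h 10 min, overtime 1 h 48 min.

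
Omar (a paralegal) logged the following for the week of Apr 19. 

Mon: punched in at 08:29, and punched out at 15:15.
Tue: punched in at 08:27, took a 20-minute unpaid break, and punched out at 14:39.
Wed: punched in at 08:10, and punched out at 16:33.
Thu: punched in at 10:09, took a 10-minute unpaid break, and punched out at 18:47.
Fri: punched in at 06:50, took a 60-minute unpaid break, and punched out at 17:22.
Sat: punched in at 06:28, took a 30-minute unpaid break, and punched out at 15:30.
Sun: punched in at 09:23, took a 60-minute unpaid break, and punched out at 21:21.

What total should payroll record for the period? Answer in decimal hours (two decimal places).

Mon: 08:29–15:15 = 6 h 46 min
Tue: 08:27–14:39 = 6 h 12 min; less 20 min break → 5 h 52 min
Wed: 08:10–16:33 = 8 h 23 min
Thu: 10:09–18:47 = 8 h 38 min; less 10 min break → 8 h 28 min
Fri: 06:50–17:22 = 10 h 32 min; less 60 min break → 9 h 32 min
Sat: 06:28–15:30 = 9 h 2 min; less 30 min break → 8 h 32 min
Sun: 09:23–21:21 = 11 h 58 min; less 60 min break → 10 h 58 min
Total: 6 h 46 min + 5 h 52 min + 8 h 23 min + 8 h 28 min + 9 h 32 min + 8 h 32 min + 10 h 58 min = 58 h 31 min.

58.52 hours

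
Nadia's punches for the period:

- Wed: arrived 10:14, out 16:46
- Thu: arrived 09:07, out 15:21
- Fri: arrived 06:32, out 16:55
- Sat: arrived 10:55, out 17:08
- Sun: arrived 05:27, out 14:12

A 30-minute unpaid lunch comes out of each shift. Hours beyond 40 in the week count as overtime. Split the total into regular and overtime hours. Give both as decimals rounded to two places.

Regular 35.62 hours, overtime 0.00 hours

Wed: 10:14–16:46 = 6 h 32 min; less 30 min break → 6 h 2 min
Thu: 09:07–15:21 = 6 h 14 min; less 30 min break → 5 h 44 min
Fri: 06:32–16:55 = 10 h 23 min; less 30 min break → 9 h 53 min
Sat: 10:55–17:08 = 6 h 13 min; less 30 min break → 5 h 43 min
Sun: 05:27–14:12 = 8 h 45 min; less 30 min break → 8 h 15 min
Total worked: 35 h 37 min = 35.62 h.
Threshold 40 h → overtime 0 h 0 min, regular 35 h 37 min.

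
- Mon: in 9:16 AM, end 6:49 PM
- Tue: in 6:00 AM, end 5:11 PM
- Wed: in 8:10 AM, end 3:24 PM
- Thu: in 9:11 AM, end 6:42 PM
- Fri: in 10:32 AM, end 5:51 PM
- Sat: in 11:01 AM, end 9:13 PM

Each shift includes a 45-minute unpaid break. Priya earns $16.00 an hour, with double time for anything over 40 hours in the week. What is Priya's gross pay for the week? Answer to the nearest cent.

Mon: 9:16 AM–6:49 PM = 9 h 33 min; less 45 min break → 8 h 48 min
Tue: 6:00 AM–5:11 PM = 11 h 11 min; less 45 min break → 10 h 26 min
Wed: 8:10 AM–3:24 PM = 7 h 14 min; less 45 min break → 6 h 29 min
Thu: 9:11 AM–6:42 PM = 9 h 31 min; less 45 min break → 8 h 46 min
Fri: 10:32 AM–5:51 PM = 7 h 19 min; less 45 min break → 6 h 34 min
Sat: 11:01 AM–9:13 PM = 10 h 12 min; less 45 min break → 9 h 27 min
Total worked: 50 h 30 min = 3030 min.
Regular 40 h 0 min = 2400 min at $16.00/h; overtime 10 h 30 min = 630 min at $32.00/h.
Pay = (2400 × $16.00 + 630 × $32.00) ÷ 60 = $976.00.

$976.00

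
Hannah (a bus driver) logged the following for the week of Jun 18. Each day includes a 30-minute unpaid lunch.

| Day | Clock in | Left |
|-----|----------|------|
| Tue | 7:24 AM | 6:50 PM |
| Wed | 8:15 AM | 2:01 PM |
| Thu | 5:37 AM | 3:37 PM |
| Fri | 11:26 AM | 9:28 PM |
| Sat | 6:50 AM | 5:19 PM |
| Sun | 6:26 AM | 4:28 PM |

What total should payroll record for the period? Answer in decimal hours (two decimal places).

Tue: 7:24 AM–6:50 PM = 11 h 26 min; less 30 min break → 10 h 56 min
Wed: 8:15 AM–2:01 PM = 5 h 46 min; less 30 min break → 5 h 16 min
Thu: 5:37 AM–3:37 PM = 10 h 0 min; less 30 min break → 9 h 30 min
Fri: 11:26 AM–9:28 PM = 10 h 2 min; less 30 min break → 9 h 32 min
Sat: 6:50 AM–5:19 PM = 10 h 29 min; less 30 min break → 9 h 59 min
Sun: 6:26 AM–4:28 PM = 10 h 2 min; less 30 min break → 9 h 32 min
Total: 10 h 56 min + 5 h 16 min + 9 h 30 min + 9 h 32 min + 9 h 59 min + 9 h 32 min = 54 h 45 min.

54.75 hours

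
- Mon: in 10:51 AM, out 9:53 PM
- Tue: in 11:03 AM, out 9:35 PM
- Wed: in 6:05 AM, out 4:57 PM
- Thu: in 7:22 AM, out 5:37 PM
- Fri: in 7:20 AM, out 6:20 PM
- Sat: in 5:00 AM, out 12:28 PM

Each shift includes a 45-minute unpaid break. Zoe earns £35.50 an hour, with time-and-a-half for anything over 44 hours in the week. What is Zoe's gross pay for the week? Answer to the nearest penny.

Mon: 10:51 AM–9:53 PM = 11 h 2 min; less 45 min break → 10 h 17 min
Tue: 11:03 AM–9:35 PM = 10 h 32 min; less 45 min break → 9 h 47 min
Wed: 6:05 AM–4:57 PM = 10 h 52 min; less 45 min break → 10 h 7 min
Thu: 7:22 AM–5:37 PM = 10 h 15 min; less 45 min break → 9 h 30 min
Fri: 7:20 AM–6:20 PM = 11 h 0 min; less 45 min break → 10 h 15 min
Sat: 5:00 AM–12:28 PM = 7 h 28 min; less 45 min break → 6 h 43 min
Total worked: 56 h 39 min = 3399 min.
Regular 44 h 0 min = 2640 min at £35.50/h; overtime 12 h 39 min = 759 min at £53.25/h.
Pay = (2640 × £35.50 + 759 × £53.25) ÷ 60 = £2235.61.

£2235.61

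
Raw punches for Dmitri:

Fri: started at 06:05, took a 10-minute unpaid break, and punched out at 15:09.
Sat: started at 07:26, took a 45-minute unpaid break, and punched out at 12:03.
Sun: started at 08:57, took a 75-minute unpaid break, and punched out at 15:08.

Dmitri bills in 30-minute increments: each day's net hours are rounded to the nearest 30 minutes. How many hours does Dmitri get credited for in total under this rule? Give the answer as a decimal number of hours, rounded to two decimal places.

18.00 hours

Fri: 06:05–15:09 = 9 h 4 min − 10 min = 8 h 54 min → rounds to 9 h 0 min
Sat: 07:26–12:03 = 4 h 37 min − 45 min = 3 h 52 min → rounds to 4 h 0 min
Sun: 08:57–15:08 = 6 h 11 min − 75 min = 4 h 56 min → rounds to 5 h 0 min
Total credited: 18 h 0 min.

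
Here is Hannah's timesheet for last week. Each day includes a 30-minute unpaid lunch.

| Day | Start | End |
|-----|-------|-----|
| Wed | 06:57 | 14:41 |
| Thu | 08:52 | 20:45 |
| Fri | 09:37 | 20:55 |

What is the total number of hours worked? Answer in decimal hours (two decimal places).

29.42 hours

Wed: 06:57–14:41 = 7 h 44 min; less 30 min break → 7 h 14 min
Thu: 08:52–20:45 = 11 h 53 min; less 30 min break → 11 h 23 min
Fri: 09:37–20:55 = 11 h 18 min; less 30 min break → 10 h 48 min
Total: 7 h 14 min + 11 h 23 min + 10 h 48 min = 29 h 25 min.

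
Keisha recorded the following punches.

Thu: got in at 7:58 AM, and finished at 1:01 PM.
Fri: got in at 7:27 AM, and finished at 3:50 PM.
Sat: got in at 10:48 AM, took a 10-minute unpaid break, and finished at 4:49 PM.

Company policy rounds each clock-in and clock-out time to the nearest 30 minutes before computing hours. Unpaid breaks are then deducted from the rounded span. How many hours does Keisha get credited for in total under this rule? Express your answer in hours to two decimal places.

Thu: in 7:58 AM→8:00 AM, out 1:01 PM→1:00 PM; 5 h 0 min
Fri: in 7:27 AM→7:30 AM, out 3:50 PM→4:00 PM; 8 h 30 min
Sat: in 10:48 AM→11:00 AM, out 4:49 PM→5:00 PM; 6 h 0 min − 10 min = 5 h 50 min
Total credited: 19 h 20 min.

19.33 hours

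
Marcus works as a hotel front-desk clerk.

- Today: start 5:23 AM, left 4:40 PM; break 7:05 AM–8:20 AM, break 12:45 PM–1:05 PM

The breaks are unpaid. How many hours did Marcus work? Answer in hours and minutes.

Today: 5:23 AM–4:40 PM = 11 h 17 min; less 95 min break → 9 h 42 min

9 h 42 min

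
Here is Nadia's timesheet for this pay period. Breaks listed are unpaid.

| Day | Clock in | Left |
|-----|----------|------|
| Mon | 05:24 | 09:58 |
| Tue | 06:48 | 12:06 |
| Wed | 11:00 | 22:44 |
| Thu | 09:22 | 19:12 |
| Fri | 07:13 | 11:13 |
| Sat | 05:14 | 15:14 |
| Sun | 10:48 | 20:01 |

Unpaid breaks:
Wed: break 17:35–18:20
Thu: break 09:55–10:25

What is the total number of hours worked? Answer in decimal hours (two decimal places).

Mon: 05:24–09:58 = 4 h 34 min
Tue: 06:48–12:06 = 5 h 18 min
Wed: 11:00–22:44 = 11 h 44 min; less 45 min break → 10 h 59 min
Thu: 09:22–19:12 = 9 h 50 min; less 30 min break → 9 h 20 min
Fri: 07:13–11:13 = 4 h 0 min
Sat: 05:14–15:14 = 10 h 0 min
Sun: 10:48–20:01 = 9 h 13 min
Total: 4 h 34 min + 5 h 18 min + 10 h 59 min + 9 h 20 min + 4 h 0 min + 10 h 0 min + 9 h 13 min = 53 h 24 min.

53.40 hours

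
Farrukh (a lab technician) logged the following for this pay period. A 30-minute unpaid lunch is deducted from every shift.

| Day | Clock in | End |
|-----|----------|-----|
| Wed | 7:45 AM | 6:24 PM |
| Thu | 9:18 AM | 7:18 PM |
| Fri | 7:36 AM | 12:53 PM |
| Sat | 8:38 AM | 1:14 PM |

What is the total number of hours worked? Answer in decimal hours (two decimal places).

Wed: 7:45 AM–6:24 PM = 10 h 39 min; less 30 min break → 10 h 9 min
Thu: 9:18 AM–7:18 PM = 10 h 0 min; less 30 min break → 9 h 30 min
Fri: 7:36 AM–12:53 PM = 5 h 17 min; less 30 min break → 4 h 47 min
Sat: 8:38 AM–1:14 PM = 4 h 36 min; less 30 min break → 4 h 6 min
Total: 10 h 9 min + 9 h 30 min + 4 h 47 min + 4 h 6 min = 28 h 32 min.

28.53 hours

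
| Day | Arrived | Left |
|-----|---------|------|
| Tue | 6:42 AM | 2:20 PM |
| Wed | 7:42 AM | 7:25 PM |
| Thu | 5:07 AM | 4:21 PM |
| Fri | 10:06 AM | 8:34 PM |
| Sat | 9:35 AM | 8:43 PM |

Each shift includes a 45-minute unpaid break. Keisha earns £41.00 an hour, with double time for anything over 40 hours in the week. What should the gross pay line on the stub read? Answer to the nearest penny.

£2331.53

Tue: 6:42 AM–2:20 PM = 7 h 38 min; less 45 min break → 6 h 53 min
Wed: 7:42 AM–7:25 PM = 11 h 43 min; less 45 min break → 10 h 58 min
Thu: 5:07 AM–4:21 PM = 11 h 14 min; less 45 min break → 10 h 29 min
Fri: 10:06 AM–8:34 PM = 10 h 28 min; less 45 min break → 9 h 43 min
Sat: 9:35 AM–8:43 PM = 11 h 8 min; less 45 min break → 10 h 23 min
Total worked: 48 h 26 min = 2906 min.
Regular 40 h 0 min = 2400 min at £41.00/h; overtime 8 h 26 min = 506 min at £82.00/h.
Pay = (2400 × £41.00 + 506 × £82.00) ÷ 60 = £2331.53.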